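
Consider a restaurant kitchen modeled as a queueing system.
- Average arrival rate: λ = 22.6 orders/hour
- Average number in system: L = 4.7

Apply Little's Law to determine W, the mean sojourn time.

Little's Law: L = λW, so W = L/λ
W = 4.7/22.6 = 0.2080 hours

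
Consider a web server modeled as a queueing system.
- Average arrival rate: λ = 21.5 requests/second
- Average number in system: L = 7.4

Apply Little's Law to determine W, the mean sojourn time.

Little's Law: L = λW, so W = L/λ
W = 7.4/21.5 = 0.3442 seconds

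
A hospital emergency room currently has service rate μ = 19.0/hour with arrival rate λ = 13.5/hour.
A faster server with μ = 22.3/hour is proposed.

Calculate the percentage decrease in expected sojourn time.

System 1: ρ₁ = 13.5/19.0 = 0.7105, W₁ = 1/(19.0-13.5) = 0.18182
System 2: ρ₂ = 13.5/22.3 = 0.6054, W₂ = 1/(22.3-13.5) = 0.11364
Improvement: (W₁-W₂)/W₁ = (0.18182-0.11364)/0.18182 = 37.50%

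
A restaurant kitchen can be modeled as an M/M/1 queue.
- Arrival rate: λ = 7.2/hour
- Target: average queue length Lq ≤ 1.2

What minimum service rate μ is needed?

For M/M/1: Lq = λ²/(μ(μ-λ))
Need Lq ≤ 1.2, i.e. μ(μ-λ) ≥ λ²/1.2
μ² - 7.2μ - 51.84/1.2 ≥ 0  →  μ² - 7.2μ - 43.2000 ≥ 0
Quadratic formula (positive root): μ = [λ + √(λ² + 4×43.2000)]/2
Discriminant: 51.84 + 4×43.2000 = 224.6400, √224.6400 = 14.9880
μ ≥ (7.2 + 14.9880)/2 = 11.0940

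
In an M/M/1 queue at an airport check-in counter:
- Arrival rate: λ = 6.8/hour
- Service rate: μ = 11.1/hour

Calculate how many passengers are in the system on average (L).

ρ = λ/μ = 6.8/11.1 = 0.6126
For M/M/1: L = λ/(μ-λ)
L = 6.8/(11.1-6.8) = 6.8/4.30
L = 1.5814 passengers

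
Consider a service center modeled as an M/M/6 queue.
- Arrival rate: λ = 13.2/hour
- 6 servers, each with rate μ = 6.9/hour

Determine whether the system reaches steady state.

Stability requires ρ = λ/(cμ) < 1
ρ = 13.2/(6 × 6.9) = 13.2/41.40 = 0.3188
Since 0.3188 < 1, the system is STABLE.
The servers are busy 31.88% of the time.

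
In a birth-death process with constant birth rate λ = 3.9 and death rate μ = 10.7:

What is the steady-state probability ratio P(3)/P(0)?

For constant rates: P(n)/P(0) = (λ/μ)^n
P(3)/P(0) = (3.9/10.7)^3 = 0.36449^3 = 0.04842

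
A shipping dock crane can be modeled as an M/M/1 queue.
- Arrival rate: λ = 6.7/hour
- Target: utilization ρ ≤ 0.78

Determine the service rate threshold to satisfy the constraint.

ρ = λ/μ, so μ = λ/ρ
μ ≥ 6.7/0.78 = 8.5897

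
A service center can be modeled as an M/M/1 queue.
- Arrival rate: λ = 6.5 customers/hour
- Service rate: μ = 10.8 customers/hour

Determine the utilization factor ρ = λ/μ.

Server utilization: ρ = λ/μ
ρ = 6.5/10.8 = 0.6019
The server is busy 60.19% of the time.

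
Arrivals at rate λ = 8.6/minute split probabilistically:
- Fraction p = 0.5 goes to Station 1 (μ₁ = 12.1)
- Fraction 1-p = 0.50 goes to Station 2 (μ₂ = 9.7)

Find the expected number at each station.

Effective rates: λ₁ = 8.6×0.5 = 4.3, λ₂ = 8.6×0.50 = 4.3
Station 1: ρ₁ = 4.3/12.1 = 0.3554, L₁ = ρ₁/(1-ρ₁) = 0.3554/(1-0.3554) = 0.5513
Station 2: ρ₂ = 4.3/9.7 = 0.4433, L₂ = ρ₂/(1-ρ₂) = 0.4433/(1-0.4433) = 0.7963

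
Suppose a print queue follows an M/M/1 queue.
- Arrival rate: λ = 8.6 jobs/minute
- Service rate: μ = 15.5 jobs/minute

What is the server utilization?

Server utilization: ρ = λ/μ
ρ = 8.6/15.5 = 0.5548
The server is busy 55.48% of the time.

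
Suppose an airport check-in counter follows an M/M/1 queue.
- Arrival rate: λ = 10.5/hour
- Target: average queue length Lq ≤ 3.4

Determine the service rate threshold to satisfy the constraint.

For M/M/1: Lq = λ²/(μ(μ-λ))
Need Lq ≤ 3.4, i.e. μ(μ-λ) ≥ λ²/3.4
μ² - 10.5μ - 110.25/3.4 ≥ 0  →  μ² - 10.5μ - 32.42647 ≥ 0
Quadratic formula (positive root): μ = [λ + √(λ² + 4×32.42647)]/2
Discriminant: 110.25 + 4×32.42647 = 239.9559, √239.9559 = 15.4905
μ ≥ (10.5 + 15.4905)/2 = 12.9953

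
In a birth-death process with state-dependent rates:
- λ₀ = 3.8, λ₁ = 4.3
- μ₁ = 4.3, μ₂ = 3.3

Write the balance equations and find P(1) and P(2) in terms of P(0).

Balance equations:
State 0: λ₀P₀ = μ₁P₁ → P₁ = (λ₀/μ₁)P₀ = (3.8/4.3)P₀ = 0.8837P₀
State 1: P₂ = (λ₀λ₁)/(μ₁μ₂)P₀ = (3.8×4.3)/(4.3×3.3)P₀ = 1.1515P₀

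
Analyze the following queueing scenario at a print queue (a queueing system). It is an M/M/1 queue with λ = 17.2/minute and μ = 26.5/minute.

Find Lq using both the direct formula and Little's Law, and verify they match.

Method 1 (direct): Lq = λ²/(μ(μ-λ)) = 295.84/(26.5 × 9.30) = 1.2004

Method 2 (Little's Law):
W = 1/(μ-λ) = 1/9.30 = 0.10753
Wq = W - 1/μ = 0.10753 - 0.037736 = 0.06979
Lq = λWq = 17.2 × 0.06979 = 1.2004 ✔ (matches Method 1)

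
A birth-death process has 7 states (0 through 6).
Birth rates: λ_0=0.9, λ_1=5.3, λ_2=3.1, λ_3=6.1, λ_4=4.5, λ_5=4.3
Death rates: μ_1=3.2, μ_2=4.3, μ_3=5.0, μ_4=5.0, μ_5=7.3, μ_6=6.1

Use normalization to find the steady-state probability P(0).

Ratios P(n)/P(0) = (λ₀···λₙ₋₁)/(μ₁···μₙ):
P(1)/P(0) = (0.9)/(3.2) = 0.28125
P(2)/P(0) = (0.9×5.3)/(3.2×4.3) = 0.34666
P(3)/P(0) = (0.9×5.3×3.1)/(3.2×4.3×5.0) = 0.21493
P(4)/P(0) = (0.9×5.3×3.1×6.1)/(3.2×4.3×5.0×5.0) = 0.26221
P(5)/P(0) = (0.9×5.3×3.1×6.1×4.5)/(3.2×4.3×5.0×5.0×7.3) = 0.16164
P(6)/P(0) = (0.9×5.3×3.1×6.1×4.5×4.3)/(3.2×4.3×5.0×5.0×7.3×6.1) = 0.11394

Normalization: ∑ P(n) = 1
P(0) × (1.0000 + 0.28125 + 0.34666 + 0.21493 + 0.26221 + 0.16164 + 0.11394) = 1
P(0) × 2.3806 = 1
P(0) = 1/2.3806 = 0.4201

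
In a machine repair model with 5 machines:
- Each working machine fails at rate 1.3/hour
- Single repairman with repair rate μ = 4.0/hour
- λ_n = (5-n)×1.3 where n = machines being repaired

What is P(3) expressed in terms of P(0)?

P(3)/P(0) = ∏_{i=0}^{3-1} λ_i/μ_{i+1}
= (5-0)×1.3/4.0 × (5-1)×1.3/4.0 × (5-2)×1.3/4.0
= 2.0597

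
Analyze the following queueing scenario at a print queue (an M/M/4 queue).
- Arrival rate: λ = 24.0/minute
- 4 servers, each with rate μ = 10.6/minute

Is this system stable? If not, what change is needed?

Stability requires ρ = λ/(cμ) < 1
ρ = 24.0/(4 × 10.6) = 24.0/42.40 = 0.5660
Since 0.5660 < 1, the system is STABLE.
The servers are busy 56.60% of the time.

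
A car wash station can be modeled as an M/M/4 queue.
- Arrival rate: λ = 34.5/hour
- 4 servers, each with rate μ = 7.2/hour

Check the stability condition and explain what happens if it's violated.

Stability requires ρ = λ/(cμ) < 1
ρ = 34.5/(4 × 7.2) = 34.5/28.80 = 1.1979
Since 1.1979 ≥ 1, the system is UNSTABLE.
Need c > λ/μ = 34.5/7.2 = 4.79.
Minimum servers needed: c = 5.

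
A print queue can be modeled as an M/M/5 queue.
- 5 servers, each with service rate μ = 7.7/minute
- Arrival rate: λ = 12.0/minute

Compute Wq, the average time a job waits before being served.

Traffic intensity: ρ = λ/(cμ) = 12.0/(5×7.7) = 0.3117
Since ρ = 0.3117 < 1, system is stable.
Offered load a = λ/μ = cρ = 12.0/7.7 = 1.5584
P₀ = [ Σₙ₌₀^4 aⁿ/n! + a^5/(5!(1-ρ)) ]⁻¹
Σ = a^0/0! + a^1/1! + a^2/2! + a^3/3! + a^4/4! = 1.0000 + 1.5584 + 1.2144 + 0.6308 + 0.2458 = 4.6494
a^5/(5!(1-ρ)) = 9.1929/(120 × 0.6883) = 0.1113
P₀ = 1/(4.6494 + 0.1113) = 0.2101
Lq = P₀·a^5·ρ / (5!(1-ρ)²) = 0.2101 × 9.1929 × 0.3117 / (120 × 0.4738) = 0.01059
Wq = Lq/λ = 0.010586/12.0 = 0.0008822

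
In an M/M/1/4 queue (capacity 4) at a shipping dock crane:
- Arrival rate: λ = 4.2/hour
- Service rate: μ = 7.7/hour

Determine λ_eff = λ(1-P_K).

ρ = λ/μ = 4.2/7.7 = 0.54545
P₀ = (1-ρ)/(1-ρ^(K+1)) = (1-0.54545)/(1-0.54545^5) = 0.45455/0.95172 = 0.4776
P_K = P₀×ρ^K = 0.4776 × 0.54545^4 = 0.4776 × 0.08852 = 0.04228
λ_eff = λ(1-P_K) = 4.2 × (1 - 0.04228) = 4.2 × 0.95772 = 4.0224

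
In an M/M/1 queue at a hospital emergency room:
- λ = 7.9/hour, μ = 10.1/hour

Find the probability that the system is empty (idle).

ρ = λ/μ = 7.9/10.1 = 0.7822
P(0) = 1 - ρ = 1 - 0.7822 = 0.2178
The server is idle 21.78% of the time.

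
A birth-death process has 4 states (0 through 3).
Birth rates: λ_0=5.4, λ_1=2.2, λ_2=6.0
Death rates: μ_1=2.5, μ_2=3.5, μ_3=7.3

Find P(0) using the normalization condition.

Ratios P(n)/P(0) = (λ₀···λₙ₋₁)/(μ₁···μₙ):
P(1)/P(0) = (5.4)/(2.5) = 2.1600
P(2)/P(0) = (5.4×2.2)/(2.5×3.5) = 1.3577
P(3)/P(0) = (5.4×2.2×6.0)/(2.5×3.5×7.3) = 1.1159

Normalization: ∑ P(n) = 1
P(0) × (1.0000 + 2.1600 + 1.3577 + 1.1159) = 1
P(0) × 5.6336 = 1
P(0) = 1/5.6336 = 0.1775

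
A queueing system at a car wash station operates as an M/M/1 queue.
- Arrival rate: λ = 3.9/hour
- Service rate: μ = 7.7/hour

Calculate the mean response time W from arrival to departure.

First, compute utilization: ρ = λ/μ = 3.9/7.7 = 0.5065
For M/M/1: W = 1/(μ-λ)
W = 1/(7.7-3.9) = 1/3.80
W = 0.2632 hours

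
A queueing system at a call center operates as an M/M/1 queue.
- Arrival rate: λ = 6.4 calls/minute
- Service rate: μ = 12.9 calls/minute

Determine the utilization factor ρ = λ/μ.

Server utilization: ρ = λ/μ
ρ = 6.4/12.9 = 0.4961
The server is busy 49.61% of the time.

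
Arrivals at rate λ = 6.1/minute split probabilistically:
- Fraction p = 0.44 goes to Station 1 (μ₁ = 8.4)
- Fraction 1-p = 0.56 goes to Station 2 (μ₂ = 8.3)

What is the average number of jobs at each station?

Effective rates: λ₁ = 6.1×0.44 = 2.684, λ₂ = 6.1×0.56 = 3.416
Station 1: ρ₁ = 2.684/8.4 = 0.31952, L₁ = ρ₁/(1-ρ₁) = 0.31952/(1-0.31952) = 0.4696
Station 2: ρ₂ = 3.416/8.3 = 0.41157, L₂ = ρ₂/(1-ρ₂) = 0.41157/(1-0.41157) = 0.6994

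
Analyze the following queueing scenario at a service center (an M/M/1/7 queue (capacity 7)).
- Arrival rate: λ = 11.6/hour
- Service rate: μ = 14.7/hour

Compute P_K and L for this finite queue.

ρ = λ/μ = 11.6/14.7 = 0.78912
P₀ = (1-ρ)/(1-ρ^(K+1)) = (1-0.78912)/(1-0.78912^8) = 0.2109/0.8496 = 0.2482
P_K = P₀×ρ^K = 0.24820 × 0.78912^7 = 0.24820 × 0.19055 = 0.04729
Blocking probability P_7 = 0.04729 (4.73%)
L = ρ[1 - (K+1)ρ^K + Kρ^(K+1)] / [(1-ρ)(1-ρ^(K+1))]
L = 0.78912 × (1 - 8×0.190547 + 7×0.150364) / ((1 - 0.78912) × (1 - 0.150364)) = 2.3262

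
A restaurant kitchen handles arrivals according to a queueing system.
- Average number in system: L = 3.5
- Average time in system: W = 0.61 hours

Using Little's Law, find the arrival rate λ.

Little's Law: L = λW, so λ = L/W
λ = 3.5/0.61 = 5.7377 orders/hour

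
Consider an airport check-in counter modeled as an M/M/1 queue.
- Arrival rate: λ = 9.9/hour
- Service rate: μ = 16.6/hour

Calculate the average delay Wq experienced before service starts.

First, compute utilization: ρ = λ/μ = 9.9/16.6 = 0.5964
For M/M/1: Wq = λ/(μ(μ-λ))
Wq = 9.9/(16.6 × (16.6-9.9))
Wq = 9.9/(16.6 × 6.70)
Wq = 0.08901 hours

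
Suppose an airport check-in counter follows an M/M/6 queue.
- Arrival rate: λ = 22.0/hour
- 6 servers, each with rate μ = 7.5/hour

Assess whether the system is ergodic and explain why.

Stability requires ρ = λ/(cμ) < 1
ρ = 22.0/(6 × 7.5) = 22.0/45.00 = 0.4889
Since 0.4889 < 1, the system is STABLE.
The servers are busy 48.89% of the time.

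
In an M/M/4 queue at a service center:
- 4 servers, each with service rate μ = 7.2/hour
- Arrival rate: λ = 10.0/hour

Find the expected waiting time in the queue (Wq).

Traffic intensity: ρ = λ/(cμ) = 10.0/(4×7.2) = 0.3472
Since ρ = 0.3472 < 1, system is stable.
Offered load a = λ/μ = cρ = 10.0/7.2 = 1.3889
P₀ = [ Σₙ₌₀^3 aⁿ/n! + a^4/(4!(1-ρ)) ]⁻¹
Σ = a^0/0! + a^1/1! + a^2/2! + a^3/3! = 1.0000 + 1.3889 + 0.9645 + 0.4465 = 3.7999
a^4/(4!(1-ρ)) = 3.7211/(24 × 0.6528) = 0.2375
P₀ = 1/(3.7999 + 0.2375) = 0.2477
Lq = P₀·a^4·ρ / (4!(1-ρ)²) = 0.2477 × 3.7211 × 0.3472 / (24 × 0.4261) = 0.03129
Wq = Lq/λ = 0.03129/10.0 = 0.003129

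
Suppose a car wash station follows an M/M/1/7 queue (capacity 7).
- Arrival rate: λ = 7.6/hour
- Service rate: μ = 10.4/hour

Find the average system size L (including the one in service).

ρ = λ/μ = 7.6/10.4 = 0.73077
P₀ = (1-ρ)/(1-ρ^(K+1)) = (1-0.73077)/(1-0.73077^8) = 0.26923/0.91867 = 0.2931
P_K = P₀×ρ^K = 0.2931 × 0.73077^7 = 0.2931 × 0.1113 = 0.03262
L = ρ[1 - (K+1)ρ^K + Kρ^(K+1)] / [(1-ρ)(1-ρ^(K+1))]
L = 0.73077 × (1 - 8×0.11129 + 7×0.081329) / ((1 - 0.73077) × (1 - 0.081329)) = 2.0061 cars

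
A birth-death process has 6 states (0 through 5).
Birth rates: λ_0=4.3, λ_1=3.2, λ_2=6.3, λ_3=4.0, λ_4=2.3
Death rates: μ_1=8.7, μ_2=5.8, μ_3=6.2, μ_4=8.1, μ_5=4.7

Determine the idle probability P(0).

Ratios P(n)/P(0) = (λ₀···λₙ₋₁)/(μ₁···μₙ):
P(1)/P(0) = (4.3)/(8.7) = 0.49425
P(2)/P(0) = (4.3×3.2)/(8.7×5.8) = 0.27269
P(3)/P(0) = (4.3×3.2×6.3)/(8.7×5.8×6.2) = 0.27709
P(4)/P(0) = (4.3×3.2×6.3×4.0)/(8.7×5.8×6.2×8.1) = 0.13683
P(5)/P(0) = (4.3×3.2×6.3×4.0×2.3)/(8.7×5.8×6.2×8.1×4.7) = 0.066961

Normalization: ∑ P(n) = 1
P(0) × (1.0000 + 0.49425 + 0.27269 + 0.27709 + 0.13683 + 0.066961) = 1
P(0) × 2.2478 = 1
P(0) = 1/2.2478 = 0.4449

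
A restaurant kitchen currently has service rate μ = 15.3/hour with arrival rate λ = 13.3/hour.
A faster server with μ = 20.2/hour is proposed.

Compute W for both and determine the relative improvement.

System 1: ρ₁ = 13.3/15.3 = 0.8693, W₁ = 1/(15.3-13.3) = 0.50000
System 2: ρ₂ = 13.3/20.2 = 0.6584, W₂ = 1/(20.2-13.3) = 0.14493
Improvement: (W₁-W₂)/W₁ = (0.50000-0.14493)/0.50000 = 71.01%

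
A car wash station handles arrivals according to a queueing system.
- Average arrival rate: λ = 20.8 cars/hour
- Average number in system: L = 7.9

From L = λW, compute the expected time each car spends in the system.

Little's Law: L = λW, so W = L/λ
W = 7.9/20.8 = 0.3798 hours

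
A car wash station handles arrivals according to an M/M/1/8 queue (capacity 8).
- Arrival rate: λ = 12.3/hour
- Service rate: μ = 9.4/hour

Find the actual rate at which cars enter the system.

ρ = λ/μ = 12.3/9.4 = 1.3085
P₀ = (1-ρ)/(1-ρ^(K+1)) = (1-1.3085)/(1-1.3085^9) = -0.3085/-10.2451 = 0.03011
P_K = P₀×ρ^K = 0.03011 × 1.3085^8 = 0.03011 × 8.5939 = 0.2588
λ_eff = λ(1-P_K) = 12.3 × (1 - 0.25878) = 12.3 × 0.74122 = 9.1170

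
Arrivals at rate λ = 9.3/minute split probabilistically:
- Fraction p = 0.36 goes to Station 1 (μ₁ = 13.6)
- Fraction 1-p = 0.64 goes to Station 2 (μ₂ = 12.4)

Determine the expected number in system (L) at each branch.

Effective rates: λ₁ = 9.3×0.36 = 3.348, λ₂ = 9.3×0.64 = 5.952
Station 1: ρ₁ = 3.348/13.6 = 0.2462, L₁ = ρ₁/(1-ρ₁) = 0.2462/(1-0.2462) = 0.3266
Station 2: ρ₂ = 5.952/12.4 = 0.4800, L₂ = ρ₂/(1-ρ₂) = 0.4800/(1-0.4800) = 0.9231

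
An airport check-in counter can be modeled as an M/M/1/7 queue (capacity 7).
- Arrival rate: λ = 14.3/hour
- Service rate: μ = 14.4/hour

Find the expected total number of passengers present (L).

ρ = λ/μ = 14.3/14.4 = 0.99306
P₀ = (1-ρ)/(1-ρ^(K+1)) = (1-0.99306)/(1-0.99306^8) = 0.006940/0.05419 = 0.1281
P_K = P₀×ρ^K = 0.1281 × 0.99306^7 = 0.1281 × 0.9524 = 0.1220
L = ρ[1 - (K+1)ρ^K + Kρ^(K+1)] / [(1-ρ)(1-ρ^(K+1))]
L = 0.99306 × (1 - 8×0.9524198 + 7×0.9458100) / ((1 - 0.99306) × (1 - 0.9458100)) = 3.4634 passengers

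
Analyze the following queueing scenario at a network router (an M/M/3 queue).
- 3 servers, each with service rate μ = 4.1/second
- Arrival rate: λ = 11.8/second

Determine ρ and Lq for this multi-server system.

Traffic intensity: ρ = λ/(cμ) = 11.8/(3×4.1) = 0.9593
Since ρ = 0.9593 < 1, system is stable.
Offered load a = λ/μ = cρ = 11.8/4.1 = 2.8780
P₀ = [ Σₙ₌₀^2 aⁿ/n! + a^3/(3!(1-ρ)) ]⁻¹
Σ = a^0/0! + a^1/1! + a^2/2! = 1.0000 + 2.8780 + 4.1416 = 8.0196
a^3/(3!(1-ρ)) = 23.83935/(6 × 0.04065041) = 97.7413
P₀ = 1/(8.0196 + 97.7413) = 0.009455
Lq = P₀·a^3·ρ / (3!(1-ρ)²) = 0.009455283 × 23.83935 × 0.9593496 / (6 × 0.001652456) = 21.8105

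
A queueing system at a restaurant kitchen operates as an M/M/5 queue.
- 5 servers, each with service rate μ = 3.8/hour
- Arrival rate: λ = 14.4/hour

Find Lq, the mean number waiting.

Traffic intensity: ρ = λ/(cμ) = 14.4/(5×3.8) = 0.7579
Since ρ = 0.7579 < 1, system is stable.
Offered load a = λ/μ = cρ = 14.4/3.8 = 3.7895
P₀ = [ Σₙ₌₀^4 aⁿ/n! + a^5/(5!(1-ρ)) ]⁻¹
Σ = a^0/0! + a^1/1! + a^2/2! + a^3/3! + a^4/4! = 1.0000 + 3.7895 + 7.1801 + 9.0695 + 8.5922 = 29.6313
a^5/(5!(1-ρ)) = 781.4379/(120 × 0.242105) = 26.8973
P₀ = 1/(29.6313 + 26.8973) = 0.01769
Lq = P₀·a^5·ρ / (5!(1-ρ)²) = 0.017690 × 781.4379 × 0.75789 / (120 × 0.058615) = 1.4895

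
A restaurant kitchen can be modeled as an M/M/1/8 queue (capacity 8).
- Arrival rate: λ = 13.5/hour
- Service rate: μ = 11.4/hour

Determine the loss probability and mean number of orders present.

ρ = λ/μ = 13.5/11.4 = 1.1842
P₀ = (1-ρ)/(1-ρ^(K+1)) = (1-1.1842)/(1-1.1842^9) = -0.1842/-3.5796 = 0.05146
P_K = P₀×ρ^K = 0.05146 × 1.1842^8 = 0.05146 × 3.8672 = 0.1990
Blocking probability P_8 = 0.1990 (19.90%)
L = ρ[1 - (K+1)ρ^K + Kρ^(K+1)] / [(1-ρ)(1-ρ^(K+1))]
L = 1.1842 × (1 - 9×3.867234 + 8×4.579579) / ((1 - 1.1842) × (1 - 4.579579)) = 5.0854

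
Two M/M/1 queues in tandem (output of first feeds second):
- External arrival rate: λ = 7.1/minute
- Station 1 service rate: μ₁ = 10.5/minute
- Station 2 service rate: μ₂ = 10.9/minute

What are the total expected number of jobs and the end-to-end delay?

By Jackson's theorem, each station behaves as independent M/M/1.
Station 1: ρ₁ = 7.1/10.5 = 0.6762, L₁ = ρ₁/(1-ρ₁) = λ/(μ₁-λ) = 7.1/3.40 = 2.08824
Station 2: ρ₂ = 7.1/10.9 = 0.6514, L₂ = ρ₂/(1-ρ₂) = λ/(μ₂-λ) = 7.1/3.80 = 1.86842
Total: L = L₁ + L₂ = 2.08824 + 1.86842 = 3.9567
W = L/λ = 3.9567/7.1 = 0.5573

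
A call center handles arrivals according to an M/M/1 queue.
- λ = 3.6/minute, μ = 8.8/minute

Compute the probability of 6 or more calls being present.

ρ = λ/μ = 3.6/8.8 = 0.40909
P(N ≥ n) = ρⁿ
P(N ≥ 6) = 0.40909^6
P(N ≥ 6) = 0.004687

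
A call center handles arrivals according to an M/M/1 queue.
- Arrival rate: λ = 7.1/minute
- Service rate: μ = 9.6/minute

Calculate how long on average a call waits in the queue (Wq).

First, compute utilization: ρ = λ/μ = 7.1/9.6 = 0.7396
For M/M/1: Wq = λ/(μ(μ-λ))
Wq = 7.1/(9.6 × (9.6-7.1))
Wq = 7.1/(9.6 × 2.50)
Wq = 0.2958 minutes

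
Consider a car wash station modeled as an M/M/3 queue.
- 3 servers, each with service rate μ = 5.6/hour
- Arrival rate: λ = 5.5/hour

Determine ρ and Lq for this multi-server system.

Traffic intensity: ρ = λ/(cμ) = 5.5/(3×5.6) = 0.3274
Since ρ = 0.3274 < 1, system is stable.
Offered load a = λ/μ = cρ = 5.5/5.6 = 0.9821
P₀ = [ Σₙ₌₀^2 aⁿ/n! + a^3/(3!(1-ρ)) ]⁻¹
Σ = a^0/0! + a^1/1! + a^2/2! = 1.0000 + 0.9821 + 0.4823 = 2.4644
a^3/(3!(1-ρ)) = 0.94738/(6 × 0.67262) = 0.2347
P₀ = 1/(2.4644 + 0.2347) = 0.3705
Lq = P₀·a^3·ρ / (3!(1-ρ)²) = 0.37048 × 0.94738 × 0.32738 / (6 × 0.45242) = 0.04233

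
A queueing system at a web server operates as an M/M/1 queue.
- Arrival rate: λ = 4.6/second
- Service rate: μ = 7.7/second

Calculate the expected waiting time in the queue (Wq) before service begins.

First, compute utilization: ρ = λ/μ = 4.6/7.7 = 0.5974
For M/M/1: Wq = λ/(μ(μ-λ))
Wq = 4.6/(7.7 × (7.7-4.6))
Wq = 4.6/(7.7 × 3.10)
Wq = 0.1927 seconds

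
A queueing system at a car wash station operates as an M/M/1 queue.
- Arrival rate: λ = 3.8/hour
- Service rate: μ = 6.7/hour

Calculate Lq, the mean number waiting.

ρ = λ/μ = 3.8/6.7 = 0.5672
For M/M/1: Lq = λ²/(μ(μ-λ))
Lq = 14.44/(6.7 × 2.90)
Lq = 0.7432 cars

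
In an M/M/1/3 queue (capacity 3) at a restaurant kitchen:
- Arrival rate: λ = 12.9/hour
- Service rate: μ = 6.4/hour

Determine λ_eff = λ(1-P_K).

ρ = λ/μ = 12.9/6.4 = 2.015625
P₀ = (1-ρ)/(1-ρ^(K+1)) = (1-2.015625)/(1-2.015625^4) = -1.0156/-15.5059 = 0.06550
P_K = P₀×ρ^K = 0.06550 × 2.015625^3 = 0.06550 × 8.1890 = 0.5364
λ_eff = λ(1-P_K) = 12.9 × (1 - 0.53637) = 12.9 × 0.46363 = 5.9808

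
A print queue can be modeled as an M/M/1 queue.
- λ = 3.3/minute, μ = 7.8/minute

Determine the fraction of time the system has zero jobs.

ρ = λ/μ = 3.3/7.8 = 0.4231
P(0) = 1 - ρ = 1 - 0.4231 = 0.5769
The server is idle 57.69% of the time.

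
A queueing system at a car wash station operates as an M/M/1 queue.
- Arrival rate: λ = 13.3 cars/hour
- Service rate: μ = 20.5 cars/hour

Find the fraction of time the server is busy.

Server utilization: ρ = λ/μ
ρ = 13.3/20.5 = 0.6488
The server is busy 64.88% of the time.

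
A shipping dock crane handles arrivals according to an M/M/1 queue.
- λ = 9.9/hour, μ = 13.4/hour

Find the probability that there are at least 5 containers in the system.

ρ = λ/μ = 9.9/13.4 = 0.7388
P(N ≥ n) = ρⁿ
P(N ≥ 5) = 0.7388^5
P(N ≥ 5) = 0.2201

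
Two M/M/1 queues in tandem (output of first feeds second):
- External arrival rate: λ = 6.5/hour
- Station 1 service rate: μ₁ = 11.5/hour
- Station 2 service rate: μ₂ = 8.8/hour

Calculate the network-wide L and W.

By Jackson's theorem, each station behaves as independent M/M/1.
Station 1: ρ₁ = 6.5/11.5 = 0.5652, L₁ = ρ₁/(1-ρ₁) = λ/(μ₁-λ) = 6.5/5.00 = 1.3000
Station 2: ρ₂ = 6.5/8.8 = 0.7386, L₂ = ρ₂/(1-ρ₂) = λ/(μ₂-λ) = 6.5/2.30 = 2.8261
Total: L = L₁ + L₂ = 1.3000 + 2.8261 = 4.1261
W = L/λ = 4.1261/6.5 = 0.6348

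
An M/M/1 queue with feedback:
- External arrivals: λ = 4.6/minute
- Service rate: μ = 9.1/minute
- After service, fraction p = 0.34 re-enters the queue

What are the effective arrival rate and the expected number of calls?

Effective arrival rate: λ_eff = λ/(1-p) = 4.6/(1-0.34) = 4.6/0.66 = 6.9697
ρ = λ_eff/μ = 6.9697/9.1 = 0.7659
L = ρ/(1-ρ) = 0.7659/(1-0.7659) = 3.2717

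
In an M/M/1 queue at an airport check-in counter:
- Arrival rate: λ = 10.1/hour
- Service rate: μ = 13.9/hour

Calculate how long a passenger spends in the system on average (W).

First, compute utilization: ρ = λ/μ = 10.1/13.9 = 0.7266
For M/M/1: W = 1/(μ-λ)
W = 1/(13.9-10.1) = 1/3.80
W = 0.2632 hours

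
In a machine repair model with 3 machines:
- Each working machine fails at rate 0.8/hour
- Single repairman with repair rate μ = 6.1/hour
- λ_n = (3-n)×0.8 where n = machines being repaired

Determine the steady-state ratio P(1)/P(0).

P(1)/P(0) = ∏_{i=0}^{1-1} λ_i/μ_{i+1}
= (3-0)×0.8/6.1
= 0.3934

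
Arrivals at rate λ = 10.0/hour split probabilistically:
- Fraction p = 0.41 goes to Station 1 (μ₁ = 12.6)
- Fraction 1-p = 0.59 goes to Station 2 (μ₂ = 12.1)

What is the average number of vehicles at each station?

Effective rates: λ₁ = 10.0×0.41 = 4.1, λ₂ = 10.0×0.59 = 5.9
Station 1: ρ₁ = 4.1/12.6 = 0.3254, L₁ = ρ₁/(1-ρ₁) = 0.3254/(1-0.3254) = 0.4824
Station 2: ρ₂ = 5.9/12.1 = 0.4876, L₂ = ρ₂/(1-ρ₂) = 0.4876/(1-0.4876) = 0.9516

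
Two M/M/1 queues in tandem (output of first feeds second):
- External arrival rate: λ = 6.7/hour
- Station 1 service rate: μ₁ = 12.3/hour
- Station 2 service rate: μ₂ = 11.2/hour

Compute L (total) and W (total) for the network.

By Jackson's theorem, each station behaves as independent M/M/1.
Station 1: ρ₁ = 6.7/12.3 = 0.5447, L₁ = ρ₁/(1-ρ₁) = λ/(μ₁-λ) = 6.7/5.60 = 1.1964
Station 2: ρ₂ = 6.7/11.2 = 0.5982, L₂ = ρ₂/(1-ρ₂) = λ/(μ₂-λ) = 6.7/4.50 = 1.4889
Total: L = L₁ + L₂ = 1.1964 + 1.4889 = 2.6853
W = L/λ = 2.6853/6.7 = 0.4008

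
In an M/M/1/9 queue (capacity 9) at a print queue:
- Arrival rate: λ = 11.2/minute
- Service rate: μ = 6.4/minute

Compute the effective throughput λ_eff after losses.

ρ = λ/μ = 11.2/6.4 = 1.7500
P₀ = (1-ρ)/(1-ρ^(K+1)) = (1-1.7500)/(1-1.7500^10) = -0.7500/-268.3894 = 0.002794
P_K = P₀×ρ^K = 0.0027944 × 1.7500^9 = 0.0027944 × 153.9368 = 0.4302
λ_eff = λ(1-P_K) = 11.2 × (1 - 0.43017) = 11.2 × 0.56983 = 6.3821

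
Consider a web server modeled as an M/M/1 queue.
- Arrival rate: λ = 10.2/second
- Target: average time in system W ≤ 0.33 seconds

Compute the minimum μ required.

For M/M/1: W = 1/(μ-λ)
Need W ≤ 0.33, so 1/(μ-λ) ≤ 0.33
μ - λ ≥ 1/0.33 = 3.0303
μ ≥ 10.2 + 3.0303 = 13.2303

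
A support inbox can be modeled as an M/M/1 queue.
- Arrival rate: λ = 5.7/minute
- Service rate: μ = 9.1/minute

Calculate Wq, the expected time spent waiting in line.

First, compute utilization: ρ = λ/μ = 5.7/9.1 = 0.6264
For M/M/1: Wq = λ/(μ(μ-λ))
Wq = 5.7/(9.1 × (9.1-5.7))
Wq = 5.7/(9.1 × 3.40)
Wq = 0.1842 minutes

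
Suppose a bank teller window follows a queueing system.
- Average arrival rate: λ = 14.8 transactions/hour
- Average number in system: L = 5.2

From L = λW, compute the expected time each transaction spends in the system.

Little's Law: L = λW, so W = L/λ
W = 5.2/14.8 = 0.3514 hours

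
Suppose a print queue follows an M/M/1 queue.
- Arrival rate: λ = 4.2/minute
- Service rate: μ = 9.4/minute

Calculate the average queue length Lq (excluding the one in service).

ρ = λ/μ = 4.2/9.4 = 0.4468
For M/M/1: Lq = λ²/(μ(μ-λ))
Lq = 17.64/(9.4 × 5.20)
Lq = 0.3609 jobs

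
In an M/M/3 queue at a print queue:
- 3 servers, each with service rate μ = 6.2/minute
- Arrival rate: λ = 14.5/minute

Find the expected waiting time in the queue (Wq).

Traffic intensity: ρ = λ/(cμ) = 14.5/(3×6.2) = 0.7796
Since ρ = 0.7796 < 1, system is stable.
Offered load a = λ/μ = cρ = 14.5/6.2 = 2.3387
P₀ = [ Σₙ₌₀^2 aⁿ/n! + a^3/(3!(1-ρ)) ]⁻¹
Σ = a^0/0! + a^1/1! + a^2/2! = 1.0000 + 2.3387 + 2.7348 = 6.0735
a^3/(3!(1-ρ)) = 12.7917/(6 × 0.22043) = 9.6718
P₀ = 1/(6.0735 + 9.6718) = 0.06351
Lq = P₀·a^3·ρ / (3!(1-ρ)²) = 0.06351 × 12.7917 × 0.7796 / (6 × 0.04859) = 2.1724
Wq = Lq/λ = 2.1724/14.5 = 0.1498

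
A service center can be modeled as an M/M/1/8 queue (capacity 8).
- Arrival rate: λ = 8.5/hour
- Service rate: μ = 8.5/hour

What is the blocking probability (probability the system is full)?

ρ = λ/μ = 8.5/8.5 = 1 exactly.
With ρ = 1 the usual (1-ρ)/(1-ρ^(K+1)) form is 0/0; instead every state 0..K is equally likely.
P₀ = 1/(K+1) = 1/9 = 0.1111
P_K = P₀×ρ^K = P₀ = 0.1111
Blocking probability = 11.11%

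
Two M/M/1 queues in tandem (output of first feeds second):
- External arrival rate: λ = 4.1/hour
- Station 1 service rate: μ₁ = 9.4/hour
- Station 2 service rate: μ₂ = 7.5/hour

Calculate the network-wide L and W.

By Jackson's theorem, each station behaves as independent M/M/1.
Station 1: ρ₁ = 4.1/9.4 = 0.4362, L₁ = ρ₁/(1-ρ₁) = λ/(μ₁-λ) = 4.1/5.30 = 0.7736
Station 2: ρ₂ = 4.1/7.5 = 0.5467, L₂ = ρ₂/(1-ρ₂) = λ/(μ₂-λ) = 4.1/3.40 = 1.2059
Total: L = L₁ + L₂ = 0.7736 + 1.2059 = 1.9795
W = L/λ = 1.9795/4.1 = 0.4828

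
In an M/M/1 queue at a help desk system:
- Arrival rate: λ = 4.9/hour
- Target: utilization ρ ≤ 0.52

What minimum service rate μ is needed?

ρ = λ/μ, so μ = λ/ρ
μ ≥ 4.9/0.52 = 9.4231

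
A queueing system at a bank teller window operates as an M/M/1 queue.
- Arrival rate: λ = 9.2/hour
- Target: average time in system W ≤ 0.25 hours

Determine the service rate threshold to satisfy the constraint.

For M/M/1: W = 1/(μ-λ)
Need W ≤ 0.25, so 1/(μ-λ) ≤ 0.25
μ - λ ≥ 1/0.25 = 4.0000
μ ≥ 9.2 + 4.0000 = 13.2000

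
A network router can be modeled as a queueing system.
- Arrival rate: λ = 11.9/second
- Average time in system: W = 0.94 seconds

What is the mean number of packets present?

Little's Law: L = λW
L = 11.9 × 0.94 = 11.1860 packets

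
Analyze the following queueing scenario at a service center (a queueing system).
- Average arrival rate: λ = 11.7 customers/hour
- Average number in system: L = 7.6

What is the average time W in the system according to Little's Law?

Little's Law: L = λW, so W = L/λ
W = 7.6/11.7 = 0.6496 hours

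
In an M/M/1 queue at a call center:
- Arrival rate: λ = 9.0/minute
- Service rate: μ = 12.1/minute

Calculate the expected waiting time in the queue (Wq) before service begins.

First, compute utilization: ρ = λ/μ = 9.0/12.1 = 0.7438
For M/M/1: Wq = λ/(μ(μ-λ))
Wq = 9.0/(12.1 × (12.1-9.0))
Wq = 9.0/(12.1 × 3.10)
Wq = 0.2399 minutes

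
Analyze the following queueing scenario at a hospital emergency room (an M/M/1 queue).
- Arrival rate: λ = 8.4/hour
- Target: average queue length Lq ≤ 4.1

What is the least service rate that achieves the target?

For M/M/1: Lq = λ²/(μ(μ-λ))
Need Lq ≤ 4.1, i.e. μ(μ-λ) ≥ λ²/4.1
μ² - 8.4μ - 70.56/4.1 ≥ 0  →  μ² - 8.4μ - 17.20976 ≥ 0
Quadratic formula (positive root): μ = [λ + √(λ² + 4×17.20976)]/2
Discriminant: 70.56 + 4×17.20976 = 139.3990, √139.3990 = 11.80674
μ ≥ (8.4 + 11.80674)/2 = 10.1034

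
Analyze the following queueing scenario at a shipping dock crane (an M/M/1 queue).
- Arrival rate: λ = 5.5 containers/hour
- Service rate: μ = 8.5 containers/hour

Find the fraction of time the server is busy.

Server utilization: ρ = λ/μ
ρ = 5.5/8.5 = 0.6471
The server is busy 64.71% of the time.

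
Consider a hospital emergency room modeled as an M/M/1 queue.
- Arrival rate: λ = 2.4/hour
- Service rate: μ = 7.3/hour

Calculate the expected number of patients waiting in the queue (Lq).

ρ = λ/μ = 2.4/7.3 = 0.3288
For M/M/1: Lq = λ²/(μ(μ-λ))
Lq = 5.76/(7.3 × 4.90)
Lq = 0.1610 patients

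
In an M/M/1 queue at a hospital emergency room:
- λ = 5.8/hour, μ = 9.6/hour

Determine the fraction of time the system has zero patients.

ρ = λ/μ = 5.8/9.6 = 0.6042
P(0) = 1 - ρ = 1 - 0.6042 = 0.3958
The server is idle 39.58% of the time.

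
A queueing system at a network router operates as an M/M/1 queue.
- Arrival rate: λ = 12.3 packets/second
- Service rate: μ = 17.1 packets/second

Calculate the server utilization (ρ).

Server utilization: ρ = λ/μ
ρ = 12.3/17.1 = 0.7193
The server is busy 71.93% of the time.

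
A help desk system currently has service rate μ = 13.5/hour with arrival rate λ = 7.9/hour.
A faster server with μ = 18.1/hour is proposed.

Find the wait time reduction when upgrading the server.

System 1: ρ₁ = 7.9/13.5 = 0.5852, W₁ = 1/(13.5-7.9) = 0.17857
System 2: ρ₂ = 7.9/18.1 = 0.4365, W₂ = 1/(18.1-7.9) = 0.098039
Improvement: (W₁-W₂)/W₁ = (0.17857-0.098039)/0.17857 = 45.10%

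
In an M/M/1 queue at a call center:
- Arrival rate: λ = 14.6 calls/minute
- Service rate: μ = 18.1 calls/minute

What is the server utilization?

Server utilization: ρ = λ/μ
ρ = 14.6/18.1 = 0.8066
The server is busy 80.66% of the time.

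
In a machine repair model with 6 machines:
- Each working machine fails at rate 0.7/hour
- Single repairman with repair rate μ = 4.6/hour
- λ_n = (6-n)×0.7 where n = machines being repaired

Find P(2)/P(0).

P(2)/P(0) = ∏_{i=0}^{2-1} λ_i/μ_{i+1}
= (6-0)×0.7/4.6 × (6-1)×0.7/4.6
= 0.6947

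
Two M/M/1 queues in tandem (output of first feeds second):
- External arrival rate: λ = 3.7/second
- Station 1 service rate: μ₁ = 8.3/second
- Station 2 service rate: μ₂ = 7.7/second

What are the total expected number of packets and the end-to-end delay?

By Jackson's theorem, each station behaves as independent M/M/1.
Station 1: ρ₁ = 3.7/8.3 = 0.4458, L₁ = ρ₁/(1-ρ₁) = λ/(μ₁-λ) = 3.7/4.60 = 0.8043
Station 2: ρ₂ = 3.7/7.7 = 0.4805, L₂ = ρ₂/(1-ρ₂) = λ/(μ₂-λ) = 3.7/4.00 = 0.9250
Total: L = L₁ + L₂ = 0.8043 + 0.9250 = 1.7293
W = L/λ = 1.7293/3.7 = 0.4674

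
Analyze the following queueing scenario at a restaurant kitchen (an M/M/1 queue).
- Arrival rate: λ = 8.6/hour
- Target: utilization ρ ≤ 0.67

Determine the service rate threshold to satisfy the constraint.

ρ = λ/μ, so μ = λ/ρ
μ ≥ 8.6/0.67 = 12.8358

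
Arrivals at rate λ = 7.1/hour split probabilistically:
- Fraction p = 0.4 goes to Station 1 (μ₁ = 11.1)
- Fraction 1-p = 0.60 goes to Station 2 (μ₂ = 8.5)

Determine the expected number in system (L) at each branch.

Effective rates: λ₁ = 7.1×0.4 = 2.84, λ₂ = 7.1×0.60 = 4.26
Station 1: ρ₁ = 2.84/11.1 = 0.25586, L₁ = ρ₁/(1-ρ₁) = 0.25586/(1-0.25586) = 0.3438
Station 2: ρ₂ = 4.26/8.5 = 0.50118, L₂ = ρ₂/(1-ρ₂) = 0.50118/(1-0.50118) = 1.0047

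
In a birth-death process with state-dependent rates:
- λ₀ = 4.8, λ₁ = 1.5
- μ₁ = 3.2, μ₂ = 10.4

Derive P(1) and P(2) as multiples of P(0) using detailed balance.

Balance equations:
State 0: λ₀P₀ = μ₁P₁ → P₁ = (λ₀/μ₁)P₀ = (4.8/3.2)P₀ = 1.5000P₀
State 1: P₂ = (λ₀λ₁)/(μ₁μ₂)P₀ = (4.8×1.5)/(3.2×10.4)P₀ = 0.2163P₀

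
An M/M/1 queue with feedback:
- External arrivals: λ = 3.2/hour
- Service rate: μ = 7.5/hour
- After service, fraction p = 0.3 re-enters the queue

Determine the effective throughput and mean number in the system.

Effective arrival rate: λ_eff = λ/(1-p) = 3.2/(1-0.3) = 3.2/0.70 = 4.5714
ρ = λ_eff/μ = 4.5714/7.5 = 0.60952
L = ρ/(1-ρ) = 0.60952/(1-0.60952) = 1.5610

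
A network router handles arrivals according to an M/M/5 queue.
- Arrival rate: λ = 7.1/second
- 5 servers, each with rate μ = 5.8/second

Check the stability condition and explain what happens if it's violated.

Stability requires ρ = λ/(cμ) < 1
ρ = 7.1/(5 × 5.8) = 7.1/29.00 = 0.2448
Since 0.2448 < 1, the system is STABLE.
The servers are busy 24.48% of the time.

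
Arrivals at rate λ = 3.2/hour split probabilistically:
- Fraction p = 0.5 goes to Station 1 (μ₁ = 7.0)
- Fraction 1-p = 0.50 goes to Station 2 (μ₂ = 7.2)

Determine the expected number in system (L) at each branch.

Effective rates: λ₁ = 3.2×0.5 = 1.6, λ₂ = 3.2×0.50 = 1.6
Station 1: ρ₁ = 1.6/7.0 = 0.2286, L₁ = ρ₁/(1-ρ₁) = 0.2286/(1-0.2286) = 0.2963
Station 2: ρ₂ = 1.6/7.2 = 0.2222, L₂ = ρ₂/(1-ρ₂) = 0.2222/(1-0.2222) = 0.2857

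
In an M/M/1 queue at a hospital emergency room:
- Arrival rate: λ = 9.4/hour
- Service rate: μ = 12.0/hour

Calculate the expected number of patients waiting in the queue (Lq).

ρ = λ/μ = 9.4/12.0 = 0.7833
For M/M/1: Lq = λ²/(μ(μ-λ))
Lq = 88.36/(12.0 × 2.60)
Lq = 2.8321 patients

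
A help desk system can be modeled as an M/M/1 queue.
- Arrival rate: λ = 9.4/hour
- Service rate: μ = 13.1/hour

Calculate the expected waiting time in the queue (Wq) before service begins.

First, compute utilization: ρ = λ/μ = 9.4/13.1 = 0.7176
For M/M/1: Wq = λ/(μ(μ-λ))
Wq = 9.4/(13.1 × (13.1-9.4))
Wq = 9.4/(13.1 × 3.70)
Wq = 0.1939 hours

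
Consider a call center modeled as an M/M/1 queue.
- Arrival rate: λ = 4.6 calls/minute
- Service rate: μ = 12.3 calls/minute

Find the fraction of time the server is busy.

Server utilization: ρ = λ/μ
ρ = 4.6/12.3 = 0.3740
The server is busy 37.40% of the time.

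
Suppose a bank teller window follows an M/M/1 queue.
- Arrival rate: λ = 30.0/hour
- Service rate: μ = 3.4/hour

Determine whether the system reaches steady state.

Stability requires ρ = λ/(cμ) < 1
ρ = 30.0/(1 × 3.4) = 30.0/3.40 = 8.8235
Since 8.8235 ≥ 1, the system is UNSTABLE.
Queue grows without bound. Need μ > λ = 30.0.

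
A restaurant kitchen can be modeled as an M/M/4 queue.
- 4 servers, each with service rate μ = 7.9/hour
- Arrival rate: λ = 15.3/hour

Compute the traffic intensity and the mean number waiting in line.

Traffic intensity: ρ = λ/(cμ) = 15.3/(4×7.9) = 0.4842
Since ρ = 0.4842 < 1, system is stable.
Offered load a = λ/μ = cρ = 15.3/7.9 = 1.9367
P₀ = [ Σₙ₌₀^3 aⁿ/n! + a^4/(4!(1-ρ)) ]⁻¹
Σ = a^0/0! + a^1/1! + a^2/2! + a^3/3! = 1.0000 + 1.9367 + 1.8754 + 1.2107 = 6.0228
a^4/(4!(1-ρ)) = 14.0688/(24 × 0.51582) = 1.1364
P₀ = 1/(6.0228 + 1.1364) = 0.1397
Lq = P₀·a^4·ρ / (4!(1-ρ)²) = 0.1397 × 14.0688 × 0.4842 / (24 × 0.2661) = 0.1490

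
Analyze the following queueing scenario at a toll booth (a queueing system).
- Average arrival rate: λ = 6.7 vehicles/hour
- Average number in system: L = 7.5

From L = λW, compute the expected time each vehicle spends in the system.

Little's Law: L = λW, so W = L/λ
W = 7.5/6.7 = 1.1194 hours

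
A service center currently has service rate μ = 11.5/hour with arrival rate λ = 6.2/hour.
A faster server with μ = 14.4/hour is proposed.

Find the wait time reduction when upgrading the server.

System 1: ρ₁ = 6.2/11.5 = 0.5391, W₁ = 1/(11.5-6.2) = 0.18868
System 2: ρ₂ = 6.2/14.4 = 0.4306, W₂ = 1/(14.4-6.2) = 0.12195
Improvement: (W₁-W₂)/W₁ = (0.18868-0.12195)/0.18868 = 35.37%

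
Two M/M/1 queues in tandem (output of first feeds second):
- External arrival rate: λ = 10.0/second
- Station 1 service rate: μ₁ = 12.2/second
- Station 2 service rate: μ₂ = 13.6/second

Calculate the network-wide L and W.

By Jackson's theorem, each station behaves as independent M/M/1.
Station 1: ρ₁ = 10.0/12.2 = 0.8197, L₁ = ρ₁/(1-ρ₁) = λ/(μ₁-λ) = 10.0/2.20 = 4.54545
Station 2: ρ₂ = 10.0/13.6 = 0.7353, L₂ = ρ₂/(1-ρ₂) = λ/(μ₂-λ) = 10.0/3.60 = 2.77778
Total: L = L₁ + L₂ = 4.54545 + 2.77778 = 7.3232
W = L/λ = 7.3232/10.0 = 0.7323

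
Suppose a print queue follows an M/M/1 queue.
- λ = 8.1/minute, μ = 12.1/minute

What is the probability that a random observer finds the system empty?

ρ = λ/μ = 8.1/12.1 = 0.6694
P(0) = 1 - ρ = 1 - 0.6694 = 0.3306
The server is idle 33.06% of the time.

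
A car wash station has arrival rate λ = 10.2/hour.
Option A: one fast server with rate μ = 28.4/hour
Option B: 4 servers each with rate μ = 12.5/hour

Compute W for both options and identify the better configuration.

Option A: single server μ = 28.4 (M/M/1)
  ρ_A = 10.2/28.4 = 0.3592
  W_A = 1/(μ-λ) = 1/(28.4-10.2) = 1/18.20 = 0.05495

Option B: 4 servers μ = 12.5 (M/M/4)
  ρ_B = λ/(cμ) = 10.2/(4×12.5) = 0.2040
  Offered load a = λ/μ = cρ = 10.2/12.5 = 0.8160
  P₀ = [ Σₙ₌₀^3 aⁿ/n! + a^4/(4!(1-ρ)) ]⁻¹
  Σ = a^0/0! + a^1/1! + a^2/2! + a^3/3! = 1.0000 + 0.8160 + 0.3329 + 0.09056 = 2.2395
  a^4/(4!(1-ρ)) = 0.4434/(24 × 0.7960) = 0.02321
  P₀ = 1/(2.23948 + 0.0232079) = 0.4420
  Lq = P₀·a^4·ρ / (4!(1-ρ)²) = 0.4420 × 0.4434 × 0.2040 / (24 × 0.6336) = 0.002629
  Wq_B = Lq/λ = 0.002629/10.2 = 0.0002577
  W_B = Wq_B + 1/μ = 0.0002577 + 0.08000 = 0.08026

Since W_A = 0.05495 < W_B = 0.08026, Option A (single fast server) has the shorter time in system.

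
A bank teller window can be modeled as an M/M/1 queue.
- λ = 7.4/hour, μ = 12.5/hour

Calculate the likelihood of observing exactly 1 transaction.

ρ = λ/μ = 7.4/12.5 = 0.5920
P(n) = (1-ρ)ρⁿ
P(1) = (1-0.5920) × 0.5920^1
P(1) = 0.4080 × 0.5920
P(1) = 0.2415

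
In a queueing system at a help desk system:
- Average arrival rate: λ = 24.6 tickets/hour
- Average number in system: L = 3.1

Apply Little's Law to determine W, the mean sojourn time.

Little's Law: L = λW, so W = L/λ
W = 3.1/24.6 = 0.1260 hours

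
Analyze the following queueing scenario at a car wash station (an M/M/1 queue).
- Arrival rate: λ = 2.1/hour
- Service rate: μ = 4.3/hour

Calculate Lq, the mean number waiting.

ρ = λ/μ = 2.1/4.3 = 0.4884
For M/M/1: Lq = λ²/(μ(μ-λ))
Lq = 4.41/(4.3 × 2.20)
Lq = 0.4662 cars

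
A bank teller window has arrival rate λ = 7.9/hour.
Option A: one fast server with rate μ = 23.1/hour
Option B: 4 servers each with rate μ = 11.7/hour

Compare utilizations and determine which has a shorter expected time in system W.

Option A: single server μ = 23.1 (M/M/1)
  ρ_A = 7.9/23.1 = 0.3420
  W_A = 1/(μ-λ) = 1/(23.1-7.9) = 1/15.20 = 0.06579

Option B: 4 servers μ = 11.7 (M/M/4)
  ρ_B = λ/(cμ) = 7.9/(4×11.7) = 0.1688
  Offered load a = λ/μ = cρ = 7.9/11.7 = 0.6752
  P₀ = [ Σₙ₌₀^3 aⁿ/n! + a^4/(4!(1-ρ)) ]⁻¹
  Σ = a^0/0! + a^1/1! + a^2/2! + a^3/3! = 1.0000 + 0.6752 + 0.2280 + 0.05131 = 1.9545
  a^4/(4!(1-ρ)) = 0.2079/(24 × 0.8312) = 0.01042
  P₀ = 1/(1.9545 + 0.01042) = 0.5089
  Lq = P₀·a^4·ρ / (4!(1-ρ)²) = 0.5089 × 0.2079 × 0.1688 / (24 × 0.6909) = 0.001077
  Wq_B = Lq/λ = 0.001077/7.9 = 0.0001363
  W_B = Wq_B + 1/μ = 0.0001363 + 0.08547 = 0.08561

Since W_A = 0.06579 < W_B = 0.08561, Option A (single fast server) has the shorter time in system.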